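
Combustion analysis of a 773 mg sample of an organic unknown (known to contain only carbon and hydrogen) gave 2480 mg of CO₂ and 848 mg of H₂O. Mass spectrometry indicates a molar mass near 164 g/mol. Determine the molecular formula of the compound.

C12H20

mol C = 2.48 g CO₂ ÷ 44.009 g/mol = 0.05635 mol
mol H = 2 × 0.848 g H₂O ÷ 18.015 g/mol = 0.09414 mol
Divide by the smallest (0.05635 mol): C 1.000, H 1.671
Multiplying each by 3 gives whole numbers: C 3.00, H 5.01
Empirical formula: C3H5
Empirical-formula mass = 41.07 g/mol; 164 ÷ 41.07 ≈ 4, so the molecular formula is C12H20.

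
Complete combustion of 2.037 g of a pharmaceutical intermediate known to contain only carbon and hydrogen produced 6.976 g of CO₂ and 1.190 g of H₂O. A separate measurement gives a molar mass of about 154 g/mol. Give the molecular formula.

mol C = 6.976 g CO₂ ÷ 44.009 g/mol = 0.15851 mol
mol H = 2 × 1.190 g H₂O ÷ 18.015 g/mol = 0.13211 mol
Divide by the smallest (0.13211 mol): C 1.200, H 1.000
Multiplying each by 5 gives whole numbers: C 6.00, H 5.00
Empirical formula: C6H5
Empirical-formula mass = 77.11 g/mol; 154 ÷ 77.11 ≈ 2, so the molecular formula is C12H10.

C12H10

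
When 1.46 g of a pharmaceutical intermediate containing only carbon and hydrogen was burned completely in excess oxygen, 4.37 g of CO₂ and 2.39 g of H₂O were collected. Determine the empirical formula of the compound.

C3H8

mol C = 4.37 g CO₂ ÷ 44.009 g/mol = 0.09930 mol
mol H = 2 × 2.39 g H₂O ÷ 18.015 g/mol = 0.2653 mol
Divide by the smallest (0.09930 mol): C 1.000, H 2.672
Multiplying each by 3 gives whole numbers: C 3.00, H 8.02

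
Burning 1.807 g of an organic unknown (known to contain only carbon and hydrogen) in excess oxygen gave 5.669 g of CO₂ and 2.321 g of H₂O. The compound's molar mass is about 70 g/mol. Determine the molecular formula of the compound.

C5H10

mol C = 5.669 g CO₂ ÷ 44.009 g/mol = 0.12881 mol
mol H = 2 × 2.321 g H₂O ÷ 18.015 g/mol = 0.25767 mol
Divide by the smallest (0.12881 mol): C 1.000, H 2.000
Empirical formula: CH2
Empirical-formula mass = 14.03 g/mol; 70 ÷ 14.03 ≈ 5, so the molecular formula is C5H10.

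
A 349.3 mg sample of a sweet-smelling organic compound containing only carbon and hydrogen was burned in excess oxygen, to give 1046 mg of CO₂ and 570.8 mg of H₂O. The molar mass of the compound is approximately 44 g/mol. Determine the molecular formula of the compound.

mol C = 1.046 g CO₂ ÷ 44.009 g/mol = 0.023768 mol
mol H = 2 × 0.5708 g H₂O ÷ 18.015 g/mol = 0.063369 mol
Divide by the smallest (0.023768 mol): C 1.000, H 2.666
Multiplying each by 3 gives whole numbers: C 3.00, H 8.00
Empirical formula: C3H8
Empirical-formula mass = 44.10 g/mol; 44 ÷ 44.10 ≈ 1, so the molecular formula is C3H8.

C3H8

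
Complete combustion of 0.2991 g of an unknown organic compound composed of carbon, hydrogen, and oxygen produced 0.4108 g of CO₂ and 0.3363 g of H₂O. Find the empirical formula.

CH4O

mol C = 0.4108 g CO₂ ÷ 44.009 g/mol = 0.0093345 mol
mol H = 2 × 0.3363 g H₂O ÷ 18.015 g/mol = 0.037336 mol
mass O = 0.2991 − (0.11212 + 0.037634) = 0.14935 g → mol O = 0.14935 ÷ 15.999 = 0.0093349 mol
Divide by the smallest (0.0093345 mol): C 1.000, H 4.000, O 1.000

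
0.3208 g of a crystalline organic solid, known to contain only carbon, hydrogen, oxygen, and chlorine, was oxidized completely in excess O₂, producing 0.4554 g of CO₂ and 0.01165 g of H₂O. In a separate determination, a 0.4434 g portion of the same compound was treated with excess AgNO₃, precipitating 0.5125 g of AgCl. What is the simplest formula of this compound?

C8HCl2O5

mol C = 0.4554 g CO₂ ÷ 44.009 g/mol = 0.010348 mol
mol H = 2 × 0.01165 g H₂O ÷ 18.015 g/mol = 0.0012934 mol
From the AgCl data: mol Cl per gram of compound = (0.5125 ÷ 143.318) ÷ 0.4434 = 0.0080649 mol/g, so in the 0.3208 g combustion sample mol Cl = 0.0025872 mol
mass O = 0.3208 − (0.12429 + 0.0013037 + 0.091717) = 0.10349 g → mol O = 0.10349 ÷ 15.999 = 0.0064686 mol
Divide by the smallest (0.0012934 mol): C 8.001, H 1.000, Cl 2.000, O 5.001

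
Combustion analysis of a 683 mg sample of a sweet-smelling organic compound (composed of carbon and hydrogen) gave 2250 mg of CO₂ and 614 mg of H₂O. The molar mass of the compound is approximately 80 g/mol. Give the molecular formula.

mol C = 2.25 g CO₂ ÷ 44.009 g/mol = 0.05113 mol
mol H = 2 × 0.614 g H₂O ÷ 18.015 g/mol = 0.06817 mol
Divide by the smallest (0.05113 mol): C 1.000, H 1.333
Multiplying each by 3 gives whole numbers: C 3.00, H 4.00
Empirical formula: C3H4
Empirical-formula mass = 40.06 g/mol; 80 ÷ 40.06 ≈ 2, so the molecular formula is C6H8.

C6H8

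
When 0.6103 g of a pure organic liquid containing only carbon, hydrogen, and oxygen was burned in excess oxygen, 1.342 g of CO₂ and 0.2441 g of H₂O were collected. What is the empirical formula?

C9H8O4

mol C = 1.342 g CO₂ ÷ 44.009 g/mol = 0.030494 mol
mol H = 2 × 0.2441 g H₂O ÷ 18.015 g/mol = 0.027100 mol
mass O = 0.6103 − (0.36626 + 0.027316) = 0.21672 g → mol O = 0.21672 ÷ 15.999 = 0.013546 mol
Divide by the smallest (0.013546 mol): C 2.251, H 2.001, O 1.000
Multiplying each by 4 gives whole numbers: C 9.00, H 8.00, O 4.00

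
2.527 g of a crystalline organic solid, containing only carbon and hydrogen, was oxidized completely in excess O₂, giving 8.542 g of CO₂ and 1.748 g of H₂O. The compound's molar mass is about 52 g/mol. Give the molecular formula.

C4H4

mol C = 8.542 g CO₂ ÷ 44.009 g/mol = 0.19410 mol
mol H = 2 × 1.748 g H₂O ÷ 18.015 g/mol = 0.19406 mol
Divide by the smallest (0.19406 mol): C 1.000, H 1.000
Empirical formula: CH
Empirical-formula mass = 13.02 g/mol; 52 ÷ 13.02 ≈ 4, so the molecular formula is C4H4.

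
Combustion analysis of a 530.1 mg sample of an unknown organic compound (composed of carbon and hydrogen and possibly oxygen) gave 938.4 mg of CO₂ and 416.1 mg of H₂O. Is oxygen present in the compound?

yes

mol C = 0.9384 g CO₂ ÷ 44.009 g/mol = 0.021323 mol
mol H = 2 × 0.4161 g H₂O ÷ 18.015 g/mol = 0.046195 mol
C and H account for only 0.30267 g of the 0.5301 g sample; the remaining 0.22743 g must be oxygen.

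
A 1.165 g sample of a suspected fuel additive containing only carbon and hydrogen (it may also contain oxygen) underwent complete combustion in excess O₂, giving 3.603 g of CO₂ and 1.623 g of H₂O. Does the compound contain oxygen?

no

mol C = 3.603 g CO₂ ÷ 44.009 g/mol = 0.081870 mol
mol H = 2 × 1.623 g H₂O ÷ 18.015 g/mol = 0.18018 mol
C and H together account for 1.1650 g — essentially the entire 1.165 g sample — so the compound contains no oxygen.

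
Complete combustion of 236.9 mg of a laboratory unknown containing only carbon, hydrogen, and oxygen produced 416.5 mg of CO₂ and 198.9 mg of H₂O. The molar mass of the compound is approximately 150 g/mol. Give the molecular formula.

C6H14O4

mol C = 0.4165 g CO₂ ÷ 44.009 g/mol = 0.0094640 mol
mol H = 2 × 0.1989 g H₂O ÷ 18.015 g/mol = 0.022082 mol
mass O = 0.2369 − (0.11367 + 0.022258) = 0.10097 g → mol O = 0.10097 ÷ 15.999 = 0.0063110 mol
Divide by the smallest (0.0063110 mol): C 1.500, H 3.499, O 1.000
Multiplying each by 2 gives whole numbers: C 3.00, H 7.00, O 2.00
Empirical formula: C3H7O2
Empirical-formula mass = 75.09 g/mol; 150 ÷ 75.09 ≈ 2, so the molecular formula is C6H14O4.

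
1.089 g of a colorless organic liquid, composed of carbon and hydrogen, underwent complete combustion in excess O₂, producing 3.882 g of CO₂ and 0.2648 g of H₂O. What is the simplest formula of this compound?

C3H

mol C = 3.882 g CO₂ ÷ 44.009 g/mol = 0.088209 mol
mol H = 2 × 0.2648 g H₂O ÷ 18.015 g/mol = 0.029398 mol
Divide by the smallest (0.029398 mol): C 3.001, H 1.000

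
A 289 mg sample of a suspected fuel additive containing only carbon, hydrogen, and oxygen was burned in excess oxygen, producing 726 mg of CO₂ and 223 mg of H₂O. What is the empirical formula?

mol C = 0.726 g CO₂ ÷ 44.009 g/mol = 0.01650 mol
mol H = 2 × 0.223 g H₂O ÷ 18.015 g/mol = 0.02476 mol
mass O = 0.289 − (0.1981 + 0.02496) = 0.06590 g → mol O = 0.06590 ÷ 15.999 = 0.004119 mol
Divide by the smallest (0.004119 mol): C 4.005, H 6.010, O 1.000

C4H6O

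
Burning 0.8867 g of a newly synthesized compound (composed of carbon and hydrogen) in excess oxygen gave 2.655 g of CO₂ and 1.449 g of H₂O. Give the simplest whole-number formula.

mol C = 2.655 g CO₂ ÷ 44.009 g/mol = 0.060329 mol
mol H = 2 × 1.449 g H₂O ÷ 18.015 g/mol = 0.16087 mol
Divide by the smallest (0.060329 mol): C 1.000, H 2.666
Multiplying each by 3 gives whole numbers: C 3.00, H 8.00

C3H8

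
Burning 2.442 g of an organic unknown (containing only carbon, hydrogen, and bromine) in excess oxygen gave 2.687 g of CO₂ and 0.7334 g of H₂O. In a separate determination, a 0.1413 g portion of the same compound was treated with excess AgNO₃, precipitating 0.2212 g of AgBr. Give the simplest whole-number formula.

mol C = 2.687 g CO₂ ÷ 44.009 g/mol = 0.061056 mol
mol H = 2 × 0.7334 g H₂O ÷ 18.015 g/mol = 0.081421 mol
From the AgBr data: mol Br per gram of compound = (0.2212 ÷ 187.772) ÷ 0.1413 = 0.0083370 mol/g, so in the 2.442 g combustion sample mol Br = 0.020359 mol
Divide by the smallest (0.020359 mol): C 2.999, H 3.999, Br 1.000

C3H4Br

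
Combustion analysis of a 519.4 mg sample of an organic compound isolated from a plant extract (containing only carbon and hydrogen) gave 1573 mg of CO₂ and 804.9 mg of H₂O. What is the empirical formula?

C2H5

mol C = 1.573 g CO₂ ÷ 44.009 g/mol = 0.035743 mol
mol H = 2 × 0.8049 g H₂O ÷ 18.015 g/mol = 0.089359 mol
Divide by the smallest (0.035743 mol): C 1.000, H 2.500
Multiplying each by 2 gives whole numbers: C 2.00, H 5.00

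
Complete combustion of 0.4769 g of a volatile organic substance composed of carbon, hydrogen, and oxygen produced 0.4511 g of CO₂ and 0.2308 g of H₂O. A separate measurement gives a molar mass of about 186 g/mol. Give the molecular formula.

mol C = 0.4511 g CO₂ ÷ 44.009 g/mol = 0.010250 mol
mol H = 2 × 0.2308 g H₂O ÷ 18.015 g/mol = 0.025623 mol
mass O = 0.4769 − (0.12311 + 0.025828) = 0.32796 g → mol O = 0.32796 ÷ 15.999 = 0.020499 mol
Divide by the smallest (0.010250 mol): C 1.000, H 2.500, O 2.000
Multiplying each by 2 gives whole numbers: C 2.00, H 5.00, O 4.00
Empirical formula: C2H5O4
Empirical-formula mass = 93.06 g/mol; 186 ÷ 93.06 ≈ 2, so the molecular formula is C4H10O8.

C4H10O8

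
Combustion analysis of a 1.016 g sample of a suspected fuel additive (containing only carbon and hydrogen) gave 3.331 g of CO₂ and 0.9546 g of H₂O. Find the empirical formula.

mol C = 3.331 g CO₂ ÷ 44.009 g/mol = 0.075689 mol
mol H = 2 × 0.9546 g H₂O ÷ 18.015 g/mol = 0.10598 mol
Divide by the smallest (0.075689 mol): C 1.000, H 1.400
Multiplying each by 5 gives whole numbers: C 5.00, H 7.00

C5H7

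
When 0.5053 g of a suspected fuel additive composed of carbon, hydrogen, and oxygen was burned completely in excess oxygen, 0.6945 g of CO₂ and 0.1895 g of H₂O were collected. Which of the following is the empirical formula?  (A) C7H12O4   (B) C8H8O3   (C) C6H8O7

mol C = 0.6945 g CO₂ ÷ 44.009 g/mol = 0.015781 mol
mol H = 2 × 0.1895 g H₂O ÷ 18.015 g/mol = 0.021038 mol
mass O = 0.5053 − (0.18954 + 0.021206) = 0.29455 g → mol O = 0.29455 ÷ 15.999 = 0.018411 mol
Divide by the smallest (0.015781 mol): C 1.000, H 1.333, O 1.167
Multiplying each by 6 gives whole numbers: C 6.00, H 8.00, O 7.00

(C) C6H8O7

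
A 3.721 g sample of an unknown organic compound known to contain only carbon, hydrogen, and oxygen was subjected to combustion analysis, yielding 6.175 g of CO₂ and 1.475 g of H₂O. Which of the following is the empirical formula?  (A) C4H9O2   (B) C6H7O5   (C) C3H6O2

mol C = 6.175 g CO₂ ÷ 44.009 g/mol = 0.14031 mol
mol H = 2 × 1.475 g H₂O ÷ 18.015 g/mol = 0.16375 mol
mass O = 3.721 − (1.6853 + 0.16506) = 1.8706 g → mol O = 1.8706 ÷ 15.999 = 0.11692 mol
Divide by the smallest (0.11692 mol): C 1.200, H 1.401, O 1.000
Multiplying each by 5 gives whole numbers: C 6.00, H 7.00, O 5.00

(B) C6H7O5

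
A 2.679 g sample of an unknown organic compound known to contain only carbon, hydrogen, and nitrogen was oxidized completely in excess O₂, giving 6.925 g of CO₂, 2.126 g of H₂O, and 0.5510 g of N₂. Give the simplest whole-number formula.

C4H6N

mol C = 6.925 g CO₂ ÷ 44.009 g/mol = 0.15735 mol
mol H = 2 × 2.126 g H₂O ÷ 18.015 g/mol = 0.23603 mol
mol N = 2 × 0.5510 g N₂ ÷ 28.014 g/mol = 0.039337 mol
Divide by the smallest (0.039337 mol): C 4.000, H 6.000, N 1.000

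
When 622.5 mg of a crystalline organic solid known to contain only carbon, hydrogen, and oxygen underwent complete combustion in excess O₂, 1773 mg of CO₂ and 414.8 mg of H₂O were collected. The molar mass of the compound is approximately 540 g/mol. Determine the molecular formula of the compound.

C35H40O5

mol C = 1.773 g CO₂ ÷ 44.009 g/mol = 0.040287 mol
mol H = 2 × 0.4148 g H₂O ÷ 18.015 g/mol = 0.046051 mol
mass O = 0.6225 − (0.48389 + 0.046419) = 0.092191 g → mol O = 0.092191 ÷ 15.999 = 0.0057623 mol
Divide by the smallest (0.0057623 mol): C 6.991, H 7.992, O 1.000
Empirical formula: C7H8O
Empirical-formula mass = 108.14 g/mol; 540 ÷ 108.14 ≈ 5, so the molecular formula is C35H40O5.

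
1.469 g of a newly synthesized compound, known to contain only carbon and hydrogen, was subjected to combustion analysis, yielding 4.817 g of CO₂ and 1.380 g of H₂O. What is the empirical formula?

mol C = 4.817 g CO₂ ÷ 44.009 g/mol = 0.10945 mol
mol H = 2 × 1.380 g H₂O ÷ 18.015 g/mol = 0.15321 mol
Divide by the smallest (0.10945 mol): C 1.000, H 1.400
Multiplying each by 5 gives whole numbers: C 5.00, H 7.00

C5H7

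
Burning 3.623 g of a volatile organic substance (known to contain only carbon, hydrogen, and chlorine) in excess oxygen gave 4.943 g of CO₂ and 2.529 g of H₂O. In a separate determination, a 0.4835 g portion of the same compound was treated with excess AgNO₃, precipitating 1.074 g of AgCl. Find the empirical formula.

mol C = 4.943 g CO₂ ÷ 44.009 g/mol = 0.11232 mol
mol H = 2 × 2.529 g H₂O ÷ 18.015 g/mol = 0.28077 mol
From the AgCl data: mol Cl per gram of compound = (1.074 ÷ 143.318) ÷ 0.4835 = 0.015499 mol/g, so in the 3.623 g combustion sample mol Cl = 0.056153 mol
Divide by the smallest (0.056153 mol): C 2.000, H 5.000, Cl 1.000

C2H5Cl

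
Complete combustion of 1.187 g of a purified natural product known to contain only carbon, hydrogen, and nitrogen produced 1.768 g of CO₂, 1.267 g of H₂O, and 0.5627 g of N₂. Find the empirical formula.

mol C = 1.768 g CO₂ ÷ 44.009 g/mol = 0.040174 mol
mol H = 2 × 1.267 g H₂O ÷ 18.015 g/mol = 0.14066 mol
mol N = 2 × 0.5627 g N₂ ÷ 28.014 g/mol = 0.040173 mol
Divide by the smallest (0.040173 mol): C 1.000, H 3.501, N 1.000
Multiplying each by 2 gives whole numbers: C 2.00, H 7.00, N 2.00

C2H7N2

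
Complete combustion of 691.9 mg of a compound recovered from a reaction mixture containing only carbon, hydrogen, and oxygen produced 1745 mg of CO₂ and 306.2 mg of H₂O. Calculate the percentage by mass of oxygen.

26.22%

mol C = 1.745 g CO₂ ÷ 44.009 g/mol = 0.039651 mol
mol H = 2 × 0.3062 g H₂O ÷ 18.015 g/mol = 0.033994 mol
mass O = 0.6919 − (0.47625 + 0.034266) = 0.18139 g → mol O = 0.18139 ÷ 15.999 = 0.011337 mol
mass % O = 0.18139 g ÷ 0.6919 g × 100%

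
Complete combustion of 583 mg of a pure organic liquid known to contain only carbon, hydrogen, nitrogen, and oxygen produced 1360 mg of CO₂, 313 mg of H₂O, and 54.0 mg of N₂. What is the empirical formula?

mol C = 1.36 g CO₂ ÷ 44.009 g/mol = 0.03090 mol
mol H = 2 × 0.313 g H₂O ÷ 18.015 g/mol = 0.03475 mol
mol N = 2 × 0.0540 g N₂ ÷ 28.014 g/mol = 0.003855 mol
mass O = 0.583 − (0.3712 + 0.03503 + 0.05400) = 0.1228 g → mol O = 0.1228 ÷ 15.999 = 0.007675 mol
Divide by the smallest (0.003855 mol): C 8.016, H 9.013, N 1.000, O 1.991

C8H9NO2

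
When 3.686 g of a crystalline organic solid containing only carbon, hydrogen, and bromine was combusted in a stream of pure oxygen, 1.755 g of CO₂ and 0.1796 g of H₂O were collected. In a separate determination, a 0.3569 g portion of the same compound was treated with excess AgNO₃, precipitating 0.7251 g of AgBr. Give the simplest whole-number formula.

mol C = 1.755 g CO₂ ÷ 44.009 g/mol = 0.039878 mol
mol H = 2 × 0.1796 g H₂O ÷ 18.015 g/mol = 0.019939 mol
From the AgBr data: mol Br per gram of compound = (0.7251 ÷ 187.772) ÷ 0.3569 = 0.010820 mol/g, so in the 3.686 g combustion sample mol Br = 0.039882 mol
Divide by the smallest (0.019939 mol): C 2.000, H 1.000, Br 2.000

C2HBr2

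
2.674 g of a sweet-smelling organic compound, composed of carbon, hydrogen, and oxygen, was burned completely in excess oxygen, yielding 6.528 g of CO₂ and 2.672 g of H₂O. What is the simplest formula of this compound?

mol C = 6.528 g CO₂ ÷ 44.009 g/mol = 0.14833 mol
mol H = 2 × 2.672 g H₂O ÷ 18.015 g/mol = 0.29664 mol
mass O = 2.674 − (1.7816 + 0.29901) = 0.59335 g → mol O = 0.59335 ÷ 15.999 = 0.037087 mol
Divide by the smallest (0.037087 mol): C 4.000, H 7.999, O 1.000

C4H8O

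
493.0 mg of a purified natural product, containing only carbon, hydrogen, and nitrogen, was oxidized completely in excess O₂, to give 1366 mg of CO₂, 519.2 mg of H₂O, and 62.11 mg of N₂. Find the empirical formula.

C7H13N

mol C = 1.366 g CO₂ ÷ 44.009 g/mol = 0.031039 mol
mol H = 2 × 0.5192 g H₂O ÷ 18.015 g/mol = 0.057641 mol
mol N = 2 × 0.06211 g N₂ ÷ 28.014 g/mol = 0.0044342 mol
Divide by the smallest (0.0044342 mol): C 7.000, H 12.999, N 1.000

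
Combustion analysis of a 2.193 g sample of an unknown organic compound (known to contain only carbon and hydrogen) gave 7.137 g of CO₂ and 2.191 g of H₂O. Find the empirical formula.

mol C = 7.137 g CO₂ ÷ 44.009 g/mol = 0.16217 mol
mol H = 2 × 2.191 g H₂O ÷ 18.015 g/mol = 0.24324 mol
Divide by the smallest (0.16217 mol): C 1.000, H 1.500
Multiplying each by 2 gives whole numbers: C 2.00, H 3.00

C2H3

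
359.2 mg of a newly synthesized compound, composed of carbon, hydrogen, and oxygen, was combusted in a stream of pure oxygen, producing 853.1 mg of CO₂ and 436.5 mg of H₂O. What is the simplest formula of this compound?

C4H10O

mol C = 0.8531 g CO₂ ÷ 44.009 g/mol = 0.019385 mol
mol H = 2 × 0.4365 g H₂O ÷ 18.015 g/mol = 0.048460 mol
mass O = 0.3592 − (0.23283 + 0.048847) = 0.077523 g → mol O = 0.077523 ÷ 15.999 = 0.0048455 mol
Divide by the smallest (0.0048455 mol): C 4.001, H 10.001, O 1.000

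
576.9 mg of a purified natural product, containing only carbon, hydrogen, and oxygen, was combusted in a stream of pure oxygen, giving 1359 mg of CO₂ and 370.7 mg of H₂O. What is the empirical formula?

mol C = 1.359 g CO₂ ÷ 44.009 g/mol = 0.030880 mol
mol H = 2 × 0.3707 g H₂O ÷ 18.015 g/mol = 0.041155 mol
mass O = 0.5769 − (0.37090 + 0.041484) = 0.16452 g → mol O = 0.16452 ÷ 15.999 = 0.010283 mol
Divide by the smallest (0.010283 mol): C 3.003, H 4.002, O 1.000

C3H4O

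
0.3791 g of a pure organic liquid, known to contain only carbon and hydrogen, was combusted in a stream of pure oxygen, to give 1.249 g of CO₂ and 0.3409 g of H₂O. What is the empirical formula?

mol C = 1.249 g CO₂ ÷ 44.009 g/mol = 0.028381 mol
mol H = 2 × 0.3409 g H₂O ÷ 18.015 g/mol = 0.037846 mol
Divide by the smallest (0.028381 mol): C 1.000, H 1.334
Multiplying each by 3 gives whole numbers: C 3.00, H 4.00

C3H4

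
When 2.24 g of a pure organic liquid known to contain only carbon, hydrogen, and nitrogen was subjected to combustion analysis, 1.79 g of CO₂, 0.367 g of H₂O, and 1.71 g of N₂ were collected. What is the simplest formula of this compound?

CHN3

mol C = 1.79 g CO₂ ÷ 44.009 g/mol = 0.04067 mol
mol H = 2 × 0.367 g H₂O ÷ 18.015 g/mol = 0.04074 mol
mol N = 2 × 1.71 g N₂ ÷ 28.014 g/mol = 0.1221 mol
Divide by the smallest (0.04067 mol): C 1.000, H 1.002, N 3.002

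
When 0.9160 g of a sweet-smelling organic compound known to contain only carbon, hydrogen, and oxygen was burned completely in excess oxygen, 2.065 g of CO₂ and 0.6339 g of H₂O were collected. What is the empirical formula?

mol C = 2.065 g CO₂ ÷ 44.009 g/mol = 0.046922 mol
mol H = 2 × 0.6339 g H₂O ÷ 18.015 g/mol = 0.070375 mol
mass O = 0.9160 − (0.56358 + 0.070938) = 0.28148 g → mol O = 0.28148 ÷ 15.999 = 0.017594 mol
Divide by the smallest (0.017594 mol): C 2.667, H 4.000, O 1.000
Multiplying each by 3 gives whole numbers: C 8.00, H 12.00, O 3.00

C8H12O3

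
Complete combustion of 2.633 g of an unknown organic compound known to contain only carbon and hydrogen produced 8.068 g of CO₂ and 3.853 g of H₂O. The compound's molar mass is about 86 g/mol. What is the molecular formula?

mol C = 8.068 g CO₂ ÷ 44.009 g/mol = 0.18333 mol
mol H = 2 × 3.853 g H₂O ÷ 18.015 g/mol = 0.42775 mol
Divide by the smallest (0.18333 mol): C 1.000, H 2.333
Multiplying each by 3 gives whole numbers: C 3.00, H 7.00
Empirical formula: C3H7
Empirical-formula mass = 43.09 g/mol; 86 ÷ 43.09 ≈ 2, so the molecular formula is C6H14.

C6H14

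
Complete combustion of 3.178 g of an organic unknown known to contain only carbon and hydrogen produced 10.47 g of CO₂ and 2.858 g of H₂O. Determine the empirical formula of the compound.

C3H4

mol C = 10.47 g CO₂ ÷ 44.009 g/mol = 0.23791 mol
mol H = 2 × 2.858 g H₂O ÷ 18.015 g/mol = 0.31729 mol
Divide by the smallest (0.23791 mol): C 1.000, H 1.334
Multiplying each by 3 gives whole numbers: C 3.00, H 4.00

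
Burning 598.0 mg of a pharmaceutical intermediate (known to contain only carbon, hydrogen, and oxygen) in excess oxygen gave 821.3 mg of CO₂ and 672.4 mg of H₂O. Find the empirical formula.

mol C = 0.8213 g CO₂ ÷ 44.009 g/mol = 0.018662 mol
mol H = 2 × 0.6724 g H₂O ÷ 18.015 g/mol = 0.074649 mol
mass O = 0.5980 − (0.22415 + 0.075246) = 0.29860 g → mol O = 0.29860 ÷ 15.999 = 0.018664 mol
Divide by the smallest (0.018662 mol): C 1.000, H 4.000, O 1.000

CH4O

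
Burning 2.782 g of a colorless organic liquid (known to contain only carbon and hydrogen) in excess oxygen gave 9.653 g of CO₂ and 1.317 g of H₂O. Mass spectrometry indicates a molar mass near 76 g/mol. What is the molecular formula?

C6H4

mol C = 9.653 g CO₂ ÷ 44.009 g/mol = 0.21934 mol
mol H = 2 × 1.317 g H₂O ÷ 18.015 g/mol = 0.14621 mol
Divide by the smallest (0.14621 mol): C 1.500, H 1.000
Multiplying each by 2 gives whole numbers: C 3.00, H 2.00
Empirical formula: C3H2
Empirical-formula mass = 38.05 g/mol; 76 ÷ 38.05 ≈ 2, so the molecular formula is C6H4.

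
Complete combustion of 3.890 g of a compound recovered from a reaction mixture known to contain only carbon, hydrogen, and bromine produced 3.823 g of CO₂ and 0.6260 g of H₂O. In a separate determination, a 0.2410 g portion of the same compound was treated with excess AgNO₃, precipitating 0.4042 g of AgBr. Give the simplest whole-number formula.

C5H4Br2

mol C = 3.823 g CO₂ ÷ 44.009 g/mol = 0.086869 mol
mol H = 2 × 0.6260 g H₂O ÷ 18.015 g/mol = 0.069498 mol
From the AgBr data: mol Br per gram of compound = (0.4042 ÷ 187.772) ÷ 0.2410 = 0.0089320 mol/g, so in the 3.890 g combustion sample mol Br = 0.034745 mol
Divide by the smallest (0.034745 mol): C 2.500, H 2.000, Br 1.000
Multiplying each by 2 gives whole numbers: C 5.00, H 4.00, Br 2.00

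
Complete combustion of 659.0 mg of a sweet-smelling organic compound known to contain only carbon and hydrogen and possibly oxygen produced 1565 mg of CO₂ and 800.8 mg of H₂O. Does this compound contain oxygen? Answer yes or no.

yes

mol C = 1.565 g CO₂ ÷ 44.009 g/mol = 0.035561 mol
mol H = 2 × 0.8008 g H₂O ÷ 18.015 g/mol = 0.088904 mol
C and H account for only 0.51674 g of the 0.6590 g sample; the remaining 0.14226 g must be oxygen.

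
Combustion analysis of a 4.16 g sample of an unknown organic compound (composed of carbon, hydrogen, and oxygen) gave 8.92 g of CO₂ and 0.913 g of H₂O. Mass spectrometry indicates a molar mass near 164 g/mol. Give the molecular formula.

mol C = 8.92 g CO₂ ÷ 44.009 g/mol = 0.2027 mol
mol H = 2 × 0.913 g H₂O ÷ 18.015 g/mol = 0.1014 mol
mass O = 4.16 − (2.434 + 0.1022) = 1.623 g → mol O = 1.623 ÷ 15.999 = 0.1015 mol
Divide by the smallest (0.1014 mol): C 2.000, H 1.000, O 1.001
Empirical formula: C2HO
Empirical-formula mass = 41.03 g/mol; 164 ÷ 41.03 ≈ 4, so the molecular formula is C8H4O4.

C8H4O4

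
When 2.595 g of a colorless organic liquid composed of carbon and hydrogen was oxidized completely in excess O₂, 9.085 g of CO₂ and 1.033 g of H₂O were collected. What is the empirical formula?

C9H5

mol C = 9.085 g CO₂ ÷ 44.009 g/mol = 0.20644 mol
mol H = 2 × 1.033 g H₂O ÷ 18.015 g/mol = 0.11468 mol
Divide by the smallest (0.11468 mol): C 1.800, H 1.000
Multiplying each by 5 gives whole numbers: C 9.00, H 5.00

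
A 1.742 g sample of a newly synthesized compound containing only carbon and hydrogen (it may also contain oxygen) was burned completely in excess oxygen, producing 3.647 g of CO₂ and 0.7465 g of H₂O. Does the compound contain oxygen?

yes

mol C = 3.647 g CO₂ ÷ 44.009 g/mol = 0.082869 mol
mol H = 2 × 0.7465 g H₂O ÷ 18.015 g/mol = 0.082875 mol
C and H account for only 1.0789 g of the 1.742 g sample; the remaining 0.66312 g must be oxygen.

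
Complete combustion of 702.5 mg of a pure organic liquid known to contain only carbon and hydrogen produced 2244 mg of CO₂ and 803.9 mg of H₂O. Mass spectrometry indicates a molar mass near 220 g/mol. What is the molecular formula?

mol C = 2.244 g CO₂ ÷ 44.009 g/mol = 0.050990 mol
mol H = 2 × 0.8039 g H₂O ÷ 18.015 g/mol = 0.089248 mol
Divide by the smallest (0.050990 mol): C 1.000, H 1.750
Multiplying each by 4 gives whole numbers: C 4.00, H 7.00
Empirical formula: C4H7
Empirical-formula mass = 55.10 g/mol; 220 ÷ 55.10 ≈ 4, so the molecular formula is C16H28.

C16H28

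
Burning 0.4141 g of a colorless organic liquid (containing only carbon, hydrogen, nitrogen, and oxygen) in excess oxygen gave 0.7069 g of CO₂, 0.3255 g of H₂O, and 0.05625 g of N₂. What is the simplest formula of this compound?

mol C = 0.7069 g CO₂ ÷ 44.009 g/mol = 0.016063 mol
mol H = 2 × 0.3255 g H₂O ÷ 18.015 g/mol = 0.036137 mol
mol N = 2 × 0.05625 g N₂ ÷ 28.014 g/mol = 0.0040158 mol
mass O = 0.4141 − (0.19293 + 0.036426 + 0.056250) = 0.12850 g → mol O = 0.12850 ÷ 15.999 = 0.0080315 mol
Divide by the smallest (0.0040158 mol): C 4.000, H 8.998, N 1.000, O 2.000

C4H9NO2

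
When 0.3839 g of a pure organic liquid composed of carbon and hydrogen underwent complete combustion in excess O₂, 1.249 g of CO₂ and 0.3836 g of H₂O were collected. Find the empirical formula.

mol C = 1.249 g CO₂ ÷ 44.009 g/mol = 0.028381 mol
mol H = 2 × 0.3836 g H₂O ÷ 18.015 g/mol = 0.042587 mol
Divide by the smallest (0.028381 mol): C 1.000, H 1.501
Multiplying each by 2 gives whole numbers: C 2.00, H 3.00

C2H3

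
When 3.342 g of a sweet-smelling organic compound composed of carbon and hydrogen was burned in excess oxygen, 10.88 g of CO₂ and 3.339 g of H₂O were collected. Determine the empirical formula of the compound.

mol C = 10.88 g CO₂ ÷ 44.009 g/mol = 0.24722 mol
mol H = 2 × 3.339 g H₂O ÷ 18.015 g/mol = 0.37069 mol
Divide by the smallest (0.24722 mol): C 1.000, H 1.499
Multiplying each by 2 gives whole numbers: C 2.00, H 3.00

C2H3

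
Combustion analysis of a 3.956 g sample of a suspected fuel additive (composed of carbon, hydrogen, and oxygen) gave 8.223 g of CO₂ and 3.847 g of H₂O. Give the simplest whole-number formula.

mol C = 8.223 g CO₂ ÷ 44.009 g/mol = 0.18685 mol
mol H = 2 × 3.847 g H₂O ÷ 18.015 g/mol = 0.42709 mol
mass O = 3.956 − (2.2442 + 0.43051) = 1.2813 g → mol O = 1.2813 ÷ 15.999 = 0.080084 mol
Divide by the smallest (0.080084 mol): C 2.333, H 5.333, O 1.000
Multiplying each by 3 gives whole numbers: C 7.00, H 16.00, O 3.00

C7H16O3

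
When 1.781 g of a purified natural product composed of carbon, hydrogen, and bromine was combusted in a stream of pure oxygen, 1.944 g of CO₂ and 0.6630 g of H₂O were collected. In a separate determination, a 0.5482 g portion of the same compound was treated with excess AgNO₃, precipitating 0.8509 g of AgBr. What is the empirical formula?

mol C = 1.944 g CO₂ ÷ 44.009 g/mol = 0.044173 mol
mol H = 2 × 0.6630 g H₂O ÷ 18.015 g/mol = 0.073605 mol
From the AgBr data: mol Br per gram of compound = (0.8509 ÷ 187.772) ÷ 0.5482 = 0.0082663 mol/g, so in the 1.781 g combustion sample mol Br = 0.014722 mol
Divide by the smallest (0.014722 mol): C 3.000, H 5.000, Br 1.000

C3H5Br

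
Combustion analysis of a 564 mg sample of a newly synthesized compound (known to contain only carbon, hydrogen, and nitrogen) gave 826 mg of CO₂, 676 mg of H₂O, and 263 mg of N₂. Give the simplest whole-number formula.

mol C = 0.826 g CO₂ ÷ 44.009 g/mol = 0.01877 mol
mol H = 2 × 0.676 g H₂O ÷ 18.015 g/mol = 0.07505 mol
mol N = 2 × 0.263 g N₂ ÷ 28.014 g/mol = 0.01878 mol
Divide by the smallest (0.01877 mol): C 1.000, H 3.999, N 1.000

CH4N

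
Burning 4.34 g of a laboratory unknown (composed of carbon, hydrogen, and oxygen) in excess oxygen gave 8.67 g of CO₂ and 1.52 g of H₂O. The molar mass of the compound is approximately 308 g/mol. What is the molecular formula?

mol C = 8.67 g CO₂ ÷ 44.009 g/mol = 0.1970 mol
mol H = 2 × 1.52 g H₂O ÷ 18.015 g/mol = 0.1687 mol
mass O = 4.34 − (2.366 + 0.1701) = 1.804 g → mol O = 1.804 ÷ 15.999 = 0.1127 mol
Divide by the smallest (0.1127 mol): C 1.747, H 1.497, O 1.000
Multiplying each by 4 gives whole numbers: C 6.99, H 5.99, O 4.00
Empirical formula: C7H6O4
Empirical-formula mass = 154.12 g/mol; 308 ÷ 154.12 ≈ 2, so the molecular formula is C14H12O8.

C14H12O8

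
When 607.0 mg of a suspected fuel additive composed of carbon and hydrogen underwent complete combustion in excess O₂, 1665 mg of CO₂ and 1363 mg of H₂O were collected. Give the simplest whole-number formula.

CH4

mol C = 1.665 g CO₂ ÷ 44.009 g/mol = 0.037833 mol
mol H = 2 × 1.363 g H₂O ÷ 18.015 g/mol = 0.15132 mol
Divide by the smallest (0.037833 mol): C 1.000, H 4.000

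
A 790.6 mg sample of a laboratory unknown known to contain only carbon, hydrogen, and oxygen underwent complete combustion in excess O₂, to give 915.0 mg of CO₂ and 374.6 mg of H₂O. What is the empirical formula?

mol C = 0.9150 g CO₂ ÷ 44.009 g/mol = 0.020791 mol
mol H = 2 × 0.3746 g H₂O ÷ 18.015 g/mol = 0.041588 mol
mass O = 0.7906 − (0.24972 + 0.041920) = 0.49896 g → mol O = 0.49896 ÷ 15.999 = 0.031187 mol
Divide by the smallest (0.020791 mol): C 1.000, H 2.000, O 1.500
Multiplying each by 2 gives whole numbers: C 2.00, H 4.00, O 3.00

C2H4O3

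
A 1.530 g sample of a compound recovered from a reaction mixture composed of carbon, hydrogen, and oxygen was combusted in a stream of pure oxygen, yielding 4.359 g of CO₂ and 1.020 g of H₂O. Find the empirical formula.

C7H8O

mol C = 4.359 g CO₂ ÷ 44.009 g/mol = 0.099048 mol
mol H = 2 × 1.020 g H₂O ÷ 18.015 g/mol = 0.11324 mol
mass O = 1.530 − (1.1897 + 0.11414) = 0.22619 g → mol O = 0.22619 ÷ 15.999 = 0.014138 mol
Divide by the smallest (0.014138 mol): C 7.006, H 8.010, O 1.000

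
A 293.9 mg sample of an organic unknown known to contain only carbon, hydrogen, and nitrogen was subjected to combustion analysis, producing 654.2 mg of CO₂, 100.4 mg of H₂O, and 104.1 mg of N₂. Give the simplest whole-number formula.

C4H3N2

mol C = 0.6542 g CO₂ ÷ 44.009 g/mol = 0.014865 mol
mol H = 2 × 0.1004 g H₂O ÷ 18.015 g/mol = 0.011146 mol
mol N = 2 × 0.1041 g N₂ ÷ 28.014 g/mol = 0.0074320 mol
Divide by the smallest (0.0074320 mol): C 2.000, H 1.500, N 1.000
Multiplying each by 2 gives whole numbers: C 4.00, H 3.00, N 2.00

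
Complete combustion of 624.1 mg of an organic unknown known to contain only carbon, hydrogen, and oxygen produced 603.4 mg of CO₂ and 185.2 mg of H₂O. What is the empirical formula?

mol C = 0.6034 g CO₂ ÷ 44.009 g/mol = 0.013711 mol
mol H = 2 × 0.1852 g H₂O ÷ 18.015 g/mol = 0.020561 mol
mass O = 0.6241 − (0.16468 + 0.020725) = 0.43869 g → mol O = 0.43869 ÷ 15.999 = 0.027420 mol
Divide by the smallest (0.013711 mol): C 1.000, H 1.500, O 2.000
Multiplying each by 2 gives whole numbers: C 2.00, H 3.00, O 4.00

C2H3O4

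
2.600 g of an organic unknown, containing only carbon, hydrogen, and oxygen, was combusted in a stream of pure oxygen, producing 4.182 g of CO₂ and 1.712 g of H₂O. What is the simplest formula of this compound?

C6H12O5

mol C = 4.182 g CO₂ ÷ 44.009 g/mol = 0.095026 mol
mol H = 2 × 1.712 g H₂O ÷ 18.015 g/mol = 0.19006 mol
mass O = 2.600 − (1.1414 + 0.19158) = 1.2671 g → mol O = 1.2671 ÷ 15.999 = 0.079196 mol
Divide by the smallest (0.079196 mol): C 1.200, H 2.400, O 1.000
Multiplying each by 5 gives whole numbers: C 6.00, H 12.00, O 5.00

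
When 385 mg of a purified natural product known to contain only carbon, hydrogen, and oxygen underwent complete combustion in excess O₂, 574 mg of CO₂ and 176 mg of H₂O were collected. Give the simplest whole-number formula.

mol C = 0.574 g CO₂ ÷ 44.009 g/mol = 0.01304 mol
mol H = 2 × 0.176 g H₂O ÷ 18.015 g/mol = 0.01954 mol
mass O = 0.385 − (0.1567 + 0.01970) = 0.2086 g → mol O = 0.2086 ÷ 15.999 = 0.01304 mol
Divide by the smallest (0.01304 mol): C 1.000, H 1.498, O 1.000
Multiplying each by 2 gives whole numbers: C 2.00, H 3.00, O 2.00

C2H3O2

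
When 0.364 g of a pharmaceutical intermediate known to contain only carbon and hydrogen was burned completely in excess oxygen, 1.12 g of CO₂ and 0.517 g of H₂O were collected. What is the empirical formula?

C4H9

mol C = 1.12 g CO₂ ÷ 44.009 g/mol = 0.02545 mol
mol H = 2 × 0.517 g H₂O ÷ 18.015 g/mol = 0.05740 mol
Divide by the smallest (0.02545 mol): C 1.000, H 2.255
Multiplying each by 4 gives whole numbers: C 4.00, H 9.02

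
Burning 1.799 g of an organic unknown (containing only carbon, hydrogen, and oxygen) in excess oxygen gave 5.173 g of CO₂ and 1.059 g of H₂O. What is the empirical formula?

C7H7O

mol C = 5.173 g CO₂ ÷ 44.009 g/mol = 0.11754 mol
mol H = 2 × 1.059 g H₂O ÷ 18.015 g/mol = 0.11757 mol
mass O = 1.799 − (1.4118 + 0.11851) = 0.26867 g → mol O = 0.26867 ÷ 15.999 = 0.016793 mol
Divide by the smallest (0.016793 mol): C 7.000, H 7.001, O 1.000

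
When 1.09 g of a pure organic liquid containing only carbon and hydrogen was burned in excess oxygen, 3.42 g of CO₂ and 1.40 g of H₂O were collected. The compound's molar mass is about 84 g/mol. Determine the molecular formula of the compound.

mol C = 3.42 g CO₂ ÷ 44.009 g/mol = 0.07771 mol
mol H = 2 × 1.40 g H₂O ÷ 18.015 g/mol = 0.1554 mol
Divide by the smallest (0.07771 mol): C 1.000, H 2.000
Empirical formula: CH2
Empirical-formula mass = 14.03 g/mol; 84 ÷ 14.03 ≈ 6, so the molecular formula is C6H12.

C6H12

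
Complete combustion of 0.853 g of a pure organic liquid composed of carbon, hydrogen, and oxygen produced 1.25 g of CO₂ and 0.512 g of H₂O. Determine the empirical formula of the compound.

CH2O

mol C = 1.25 g CO₂ ÷ 44.009 g/mol = 0.02840 mol
mol H = 2 × 0.512 g H₂O ÷ 18.015 g/mol = 0.05684 mol
mass O = 0.853 − (0.3412 + 0.05730) = 0.4546 g → mol O = 0.4546 ÷ 15.999 = 0.02841 mol
Divide by the smallest (0.02840 mol): C 1.000, H 2.001, O 1.000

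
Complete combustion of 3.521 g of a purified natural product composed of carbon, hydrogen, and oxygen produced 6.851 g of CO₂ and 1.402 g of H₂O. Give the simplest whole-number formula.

mol C = 6.851 g CO₂ ÷ 44.009 g/mol = 0.15567 mol
mol H = 2 × 1.402 g H₂O ÷ 18.015 g/mol = 0.15565 mol
mass O = 3.521 − (1.8698 + 0.15689) = 1.4943 g → mol O = 1.4943 ÷ 15.999 = 0.093401 mol
Divide by the smallest (0.093401 mol): C 1.667, H 1.666, O 1.000
Multiplying each by 3 gives whole numbers: C 5.00, H 5.00, O 3.00

C5H5O3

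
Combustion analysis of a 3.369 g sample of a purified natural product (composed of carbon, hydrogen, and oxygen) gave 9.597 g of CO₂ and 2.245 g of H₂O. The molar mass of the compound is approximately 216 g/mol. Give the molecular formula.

C14H16O2

mol C = 9.597 g CO₂ ÷ 44.009 g/mol = 0.21807 mol
mol H = 2 × 2.245 g H₂O ÷ 18.015 g/mol = 0.24924 mol
mass O = 3.369 − (2.6192 + 0.25123) = 0.49854 g → mol O = 0.49854 ÷ 15.999 = 0.031161 mol
Divide by the smallest (0.031161 mol): C 6.998, H 7.998, O 1.000
Empirical formula: C7H8O
Empirical-formula mass = 108.14 g/mol; 216 ÷ 108.14 ≈ 2, so the molecular formula is C14H16O2.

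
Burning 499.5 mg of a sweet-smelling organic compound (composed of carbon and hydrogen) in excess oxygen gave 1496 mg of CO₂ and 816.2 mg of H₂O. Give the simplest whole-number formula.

mol C = 1.496 g CO₂ ÷ 44.009 g/mol = 0.033993 mol
mol H = 2 × 0.8162 g H₂O ÷ 18.015 g/mol = 0.090613 mol
Divide by the smallest (0.033993 mol): C 1.000, H 2.666
Multiplying each by 3 gives whole numbers: C 3.00, H 8.00

C3H8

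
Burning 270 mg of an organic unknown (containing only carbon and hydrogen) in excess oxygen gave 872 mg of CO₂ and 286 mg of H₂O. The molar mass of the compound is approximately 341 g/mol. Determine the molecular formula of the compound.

mol C = 0.872 g CO₂ ÷ 44.009 g/mol = 0.01981 mol
mol H = 2 × 0.286 g H₂O ÷ 18.015 g/mol = 0.03175 mol
Divide by the smallest (0.01981 mol): C 1.000, H 1.602
Multiplying each by 5 gives whole numbers: C 5.00, H 8.01
Empirical formula: C5H8
Empirical-formula mass = 68.12 g/mol; 341 ÷ 68.12 ≈ 5, so the molecular formula is C25H40.

C25H40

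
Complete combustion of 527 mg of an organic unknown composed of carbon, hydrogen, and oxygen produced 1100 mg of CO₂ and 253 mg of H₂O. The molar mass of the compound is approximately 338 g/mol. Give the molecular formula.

C16H18O8

mol C = 1.10 g CO₂ ÷ 44.009 g/mol = 0.02499 mol
mol H = 2 × 0.253 g H₂O ÷ 18.015 g/mol = 0.02809 mol
mass O = 0.527 − (0.3002 + 0.02831) = 0.1985 g → mol O = 0.1985 ÷ 15.999 = 0.01241 mol
Divide by the smallest (0.01241 mol): C 2.015, H 2.264, O 1.000
Multiplying each by 4 gives whole numbers: C 8.06, H 9.06, O 4.00
Empirical formula: C8H9O4
Empirical-formula mass = 169.16 g/mol; 338 ÷ 169.16 ≈ 2, so the molecular formula is C16H18O8.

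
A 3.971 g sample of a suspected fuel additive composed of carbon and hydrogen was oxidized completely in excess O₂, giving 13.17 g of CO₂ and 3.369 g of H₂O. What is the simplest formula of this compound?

C4H5

mol C = 13.17 g CO₂ ÷ 44.009 g/mol = 0.29926 mol
mol H = 2 × 3.369 g H₂O ÷ 18.015 g/mol = 0.37402 mol
Divide by the smallest (0.29926 mol): C 1.000, H 1.250
Multiplying each by 4 gives whole numbers: C 4.00, H 5.00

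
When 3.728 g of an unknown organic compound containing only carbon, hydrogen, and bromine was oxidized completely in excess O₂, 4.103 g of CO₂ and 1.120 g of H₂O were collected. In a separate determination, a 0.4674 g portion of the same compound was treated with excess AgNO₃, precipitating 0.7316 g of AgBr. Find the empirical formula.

C3H4Br

mol C = 4.103 g CO₂ ÷ 44.009 g/mol = 0.093231 mol
mol H = 2 × 1.120 g H₂O ÷ 18.015 g/mol = 0.12434 mol
From the AgBr data: mol Br per gram of compound = (0.7316 ÷ 187.772) ÷ 0.4674 = 0.0083359 mol/g, so in the 3.728 g combustion sample mol Br = 0.031076 mol
Divide by the smallest (0.031076 mol): C 3.000, H 4.001, Br 1.000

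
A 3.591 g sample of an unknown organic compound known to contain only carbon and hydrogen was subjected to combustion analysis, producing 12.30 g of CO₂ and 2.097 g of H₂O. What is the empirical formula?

C6H5

mol C = 12.30 g CO₂ ÷ 44.009 g/mol = 0.27949 mol
mol H = 2 × 2.097 g H₂O ÷ 18.015 g/mol = 0.23281 mol
Divide by the smallest (0.23281 mol): C 1.201, H 1.000
Multiplying each by 5 gives whole numbers: C 6.00, H 5.00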